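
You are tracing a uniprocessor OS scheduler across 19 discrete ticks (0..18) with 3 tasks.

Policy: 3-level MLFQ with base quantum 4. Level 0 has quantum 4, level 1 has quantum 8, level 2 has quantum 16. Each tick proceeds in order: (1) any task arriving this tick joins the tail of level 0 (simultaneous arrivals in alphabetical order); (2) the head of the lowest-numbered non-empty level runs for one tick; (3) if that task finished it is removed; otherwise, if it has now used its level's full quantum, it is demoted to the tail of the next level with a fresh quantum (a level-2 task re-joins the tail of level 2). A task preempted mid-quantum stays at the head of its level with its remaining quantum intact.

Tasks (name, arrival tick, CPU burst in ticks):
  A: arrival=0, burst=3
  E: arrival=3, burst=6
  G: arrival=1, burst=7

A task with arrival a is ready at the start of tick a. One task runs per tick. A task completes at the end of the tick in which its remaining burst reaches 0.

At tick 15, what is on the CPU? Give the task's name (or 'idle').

running at tick 15 = E

t=0: L0/L1/L2 = A/-/- → run A
t=1: L0/L1/L2 = AG/-/- → run A
t=2: L0/L1/L2 = AG/-/- → run A
t=3: L0/L1/L2 = GE/-/- → run G
t=4: L0/L1/L2 = GE/-/- → run G
t=5: L0/L1/L2 = GE/-/- → run G
t=6: L0/L1/L2 = GE/-/- → run G
t=7: L0/L1/L2 = E/G/- → run E
t=8: L0/L1/L2 = E/G/- → run E
t=9: L0/L1/L2 = E/G/- → run E
t=10: L0/L1/L2 = E/G/- → run E
t=11: L0/L1/L2 = -/GE/- → run G
t=12: L0/L1/L2 = -/GE/- → run G
t=13: L0/L1/L2 = -/GE/- → run G
t=14: L0/L1/L2 = -/E/- → run E
t=15: L0/L1/L2 = -/E/- → run E
t=16: (idle)
t=17: (idle)
t=18: (idle)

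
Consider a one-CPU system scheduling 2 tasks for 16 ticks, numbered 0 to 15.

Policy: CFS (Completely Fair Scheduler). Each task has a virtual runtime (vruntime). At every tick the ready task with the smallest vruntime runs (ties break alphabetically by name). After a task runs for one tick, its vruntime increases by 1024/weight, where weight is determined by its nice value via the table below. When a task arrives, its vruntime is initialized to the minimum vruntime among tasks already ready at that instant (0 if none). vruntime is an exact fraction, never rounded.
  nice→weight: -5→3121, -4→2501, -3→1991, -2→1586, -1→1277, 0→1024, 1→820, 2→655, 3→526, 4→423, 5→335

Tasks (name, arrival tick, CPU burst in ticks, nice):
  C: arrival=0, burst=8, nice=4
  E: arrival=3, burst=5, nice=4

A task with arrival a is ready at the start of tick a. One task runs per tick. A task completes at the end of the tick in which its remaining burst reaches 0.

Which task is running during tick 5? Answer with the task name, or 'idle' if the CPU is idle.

running at tick 5 = C

t=0: vr[C=0] → run C
t=1: vr[C=1024/423] → run C
t=2: vr[C=2048/423] → run C
t=3: vr[C=1024/141 E=1024/141] → run C
t=4: vr[C=4096/423 E=1024/141] → run E
t=5: vr[C=4096/423 E=4096/423] → run C
t=6: vr[C=5120/423 E=4096/423] → run E
t=7: vr[C=5120/423 E=5120/423] → run C
t=8: vr[C=2048/141 E=5120/423] → run E
t=9: vr[C=2048/141 E=2048/141] → run C
t=10: vr[C=7168/423 E=2048/141] → run E
t=11: vr[C=7168/423 E=7168/423] → run C
t=12: vr[E=7168/423] → run E
t=13: (idle)
t=14: (idle)
t=15: (idle)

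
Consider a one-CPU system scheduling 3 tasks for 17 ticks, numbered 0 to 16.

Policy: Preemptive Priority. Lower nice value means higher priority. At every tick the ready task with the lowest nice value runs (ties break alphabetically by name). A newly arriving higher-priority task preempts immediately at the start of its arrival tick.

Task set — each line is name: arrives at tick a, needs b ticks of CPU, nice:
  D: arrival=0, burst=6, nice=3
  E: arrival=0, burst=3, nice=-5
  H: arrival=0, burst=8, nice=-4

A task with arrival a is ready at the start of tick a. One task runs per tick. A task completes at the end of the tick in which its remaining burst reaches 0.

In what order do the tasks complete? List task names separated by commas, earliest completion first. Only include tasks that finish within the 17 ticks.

t=0: ready={D,E,H} → run E
t=1: ready={D,E,H} → run E
t=2: ready={D,E,H} → run E
t=3: ready={D,H} → run H
t=4: ready={D,H} → run H
t=5: ready={D,H} → run H
t=6: ready={D,H} → run H
t=7: ready={D,H} → run H
t=8: ready={D,H} → run H
t=9: ready={D,H} → run H
t=10: ready={D,H} → run H
t=11: ready={D} → run D
t=12: ready={D} → run D
t=13: ready={D} → run D
t=14: ready={D} → run D
t=15: ready={D} → run D
t=16: ready={D} → run D

completion order = E, H, D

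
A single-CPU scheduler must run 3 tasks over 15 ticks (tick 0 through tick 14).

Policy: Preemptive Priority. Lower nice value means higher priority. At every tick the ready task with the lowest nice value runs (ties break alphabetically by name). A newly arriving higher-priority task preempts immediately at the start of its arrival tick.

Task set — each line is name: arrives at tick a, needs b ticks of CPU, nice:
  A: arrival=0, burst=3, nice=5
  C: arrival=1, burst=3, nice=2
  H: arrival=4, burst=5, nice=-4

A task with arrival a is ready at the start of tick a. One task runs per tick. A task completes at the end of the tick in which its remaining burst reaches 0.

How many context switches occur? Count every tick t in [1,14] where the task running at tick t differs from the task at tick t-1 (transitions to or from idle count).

context switches = 4

t=0: ready={A} → run A
t=1: ready={A,C} → run C
t=2: ready={A,C} → run C
t=3: ready={A,C} → run C
t=4: ready={A,H} → run H
t=5: ready={A,H} → run H
t=6: ready={A,H} → run H
t=7: ready={A,H} → run H
t=8: ready={A,H} → run H
t=9: ready={A} → run A
t=10: ready={A} → run A
t=11: (idle)
t=12: (idle)
t=13: (idle)
t=14: (idle)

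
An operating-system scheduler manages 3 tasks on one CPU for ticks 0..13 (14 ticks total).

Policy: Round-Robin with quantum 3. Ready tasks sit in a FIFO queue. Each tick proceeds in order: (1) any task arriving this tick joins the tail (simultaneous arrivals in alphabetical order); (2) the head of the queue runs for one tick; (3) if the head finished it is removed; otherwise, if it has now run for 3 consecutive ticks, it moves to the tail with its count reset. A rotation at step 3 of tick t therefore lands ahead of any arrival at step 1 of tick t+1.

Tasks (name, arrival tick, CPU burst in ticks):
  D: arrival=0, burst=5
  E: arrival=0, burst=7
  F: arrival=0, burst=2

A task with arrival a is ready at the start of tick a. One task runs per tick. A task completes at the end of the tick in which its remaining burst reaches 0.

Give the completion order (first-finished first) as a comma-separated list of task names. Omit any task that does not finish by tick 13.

completion order = F, D, E

t=0: queue=[D,E,F] q_used=0 → run D
t=1: queue=[D,E,F] q_used=1 → run D
t=2: queue=[D,E,F] q_used=2 → run D
t=3: queue=[E,F,D] q_used=0 → run E
t=4: queue=[E,F,D] q_used=1 → run E
t=5: queue=[E,F,D] q_used=2 → run E
t=6: queue=[F,D,E] q_used=0 → run F
t=7: queue=[F,D,E] q_used=1 → run F
t=8: queue=[D,E] q_used=0 → run D
t=9: queue=[D,E] q_used=1 → run D
t=10: queue=[E] q_used=0 → run E
t=11: queue=[E] q_used=1 → run E
t=12: queue=[E] q_used=2 → run E
t=13: queue=[E] q_used=0 → run E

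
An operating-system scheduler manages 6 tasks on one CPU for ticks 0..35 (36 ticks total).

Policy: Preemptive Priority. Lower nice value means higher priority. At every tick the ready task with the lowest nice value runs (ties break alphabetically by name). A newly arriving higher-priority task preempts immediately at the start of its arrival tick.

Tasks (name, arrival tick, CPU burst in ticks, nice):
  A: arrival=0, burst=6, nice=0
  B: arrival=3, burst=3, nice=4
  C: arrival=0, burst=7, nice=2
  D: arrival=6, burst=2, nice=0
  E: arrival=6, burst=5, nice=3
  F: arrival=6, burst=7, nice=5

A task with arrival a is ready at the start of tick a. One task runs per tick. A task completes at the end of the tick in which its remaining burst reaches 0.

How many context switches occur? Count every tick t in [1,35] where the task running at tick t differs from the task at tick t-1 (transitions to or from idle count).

t=0: ready={A,C} → run A
t=1: ready={A,C} → run A
t=2: ready={A,C} → run A
t=3: ready={A,B,C} → run A
t=4: ready={A,B,C} → run A
t=5: ready={A,B,C} → run A
t=6: ready={B,C,D,E,F} → run D
t=7: ready={B,C,D,E,F} → run D
t=8: ready={B,C,E,F} → run C
t=9: ready={B,C,E,F} → run C
t=10: ready={B,C,E,F} → run C
t=11: ready={B,C,E,F} → run C
t=12: ready={B,C,E,F} → run C
t=13: ready={B,C,E,F} → run C
t=14: ready={B,C,E,F} → run C
t=15: ready={B,E,F} → run E
t=16: ready={B,E,F} → run E
t=17: ready={B,E,F} → run E
t=18: ready={B,E,F} → run E
t=19: ready={B,E,F} → run E
t=20: ready={B,F} → run B
t=21: ready={B,F} → run B
t=22: ready={B,F} → run B
t=23: ready={F} → run F
t=24: ready={F} → run F
t=25: ready={F} → run F
t=26: ready={F} → run F
t=27: ready={F} → run F
t=28: ready={F} → run F
t=29: ready={F} → run F
t=30: (idle)
t=31: (idle)
t=32: (idle)
t=33: (idle)
t=34: (idle)
t=35: (idle)

context switches = 6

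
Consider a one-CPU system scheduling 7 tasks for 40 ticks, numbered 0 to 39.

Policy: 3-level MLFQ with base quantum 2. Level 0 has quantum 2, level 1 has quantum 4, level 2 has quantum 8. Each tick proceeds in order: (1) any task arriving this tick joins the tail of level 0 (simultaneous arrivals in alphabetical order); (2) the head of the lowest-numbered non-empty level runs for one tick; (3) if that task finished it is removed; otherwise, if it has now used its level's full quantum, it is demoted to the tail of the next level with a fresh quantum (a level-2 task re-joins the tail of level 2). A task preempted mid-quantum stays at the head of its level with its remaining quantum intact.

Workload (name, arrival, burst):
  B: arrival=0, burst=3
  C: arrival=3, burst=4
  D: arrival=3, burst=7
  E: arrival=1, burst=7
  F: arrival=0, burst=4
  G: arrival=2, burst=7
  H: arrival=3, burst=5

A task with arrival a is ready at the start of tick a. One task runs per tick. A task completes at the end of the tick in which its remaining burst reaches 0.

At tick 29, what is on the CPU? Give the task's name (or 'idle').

t=0: L0/L1/L2 = BF/-/- → run B
t=1: L0/L1/L2 = BFE/-/- → run B
t=2: L0/L1/L2 = FEG/B/- → run F
t=3: L0/L1/L2 = FEGCDH/B/- → run F
t=4: L0/L1/L2 = EGCDH/BF/- → run E
t=5: L0/L1/L2 = EGCDH/BF/- → run E
t=6: L0/L1/L2 = GCDH/BFE/- → run G
t=7: L0/L1/L2 = GCDH/BFE/- → run G
t=8: L0/L1/L2 = CDH/BFEG/- → run C
t=9: L0/L1/L2 = CDH/BFEG/- → run C
t=10: L0/L1/L2 = DH/BFEGC/- → run D
t=11: L0/L1/L2 = DH/BFEGC/- → run D
t=12: L0/L1/L2 = H/BFEGCD/- → run H
t=13: L0/L1/L2 = H/BFEGCD/- → run H
t=14: L0/L1/L2 = -/BFEGCDH/- → run B
t=15: L0/L1/L2 = -/FEGCDH/- → run F
t=16: L0/L1/L2 = -/FEGCDH/- → run F
t=17: L0/L1/L2 = -/EGCDH/- → run E
t=18: L0/L1/L2 = -/EGCDH/- → run E
t=19: L0/L1/L2 = -/EGCDH/- → run E
t=20: L0/L1/L2 = -/EGCDH/- → run E
t=21: L0/L1/L2 = -/GCDH/E → run G
t=22: L0/L1/L2 = -/GCDH/E → run G
t=23: L0/L1/L2 = -/GCDH/E → run G
t=24: L0/L1/L2 = -/GCDH/E → run G
t=25: L0/L1/L2 = -/CDH/EG → run C
t=26: L0/L1/L2 = -/CDH/EG → run C
t=27: L0/L1/L2 = -/DH/EG → run D
t=28: L0/L1/L2 = -/DH/EG → run D
t=29: L0/L1/L2 = -/DH/EG → run D
t=30: L0/L1/L2 = -/DH/EG → run D
t=31: L0/L1/L2 = -/H/EGD → run H
t=32: L0/L1/L2 = -/H/EGD → run H
t=33: L0/L1/L2 = -/H/EGD → run H
t=34: L0/L1/L2 = -/-/EGD → run E
t=35: L0/L1/L2 = -/-/GD → run G
t=36: L0/L1/L2 = -/-/D → run D
t=37: (idle)
t=38: (idle)
t=39: (idle)

running at tick 29 = D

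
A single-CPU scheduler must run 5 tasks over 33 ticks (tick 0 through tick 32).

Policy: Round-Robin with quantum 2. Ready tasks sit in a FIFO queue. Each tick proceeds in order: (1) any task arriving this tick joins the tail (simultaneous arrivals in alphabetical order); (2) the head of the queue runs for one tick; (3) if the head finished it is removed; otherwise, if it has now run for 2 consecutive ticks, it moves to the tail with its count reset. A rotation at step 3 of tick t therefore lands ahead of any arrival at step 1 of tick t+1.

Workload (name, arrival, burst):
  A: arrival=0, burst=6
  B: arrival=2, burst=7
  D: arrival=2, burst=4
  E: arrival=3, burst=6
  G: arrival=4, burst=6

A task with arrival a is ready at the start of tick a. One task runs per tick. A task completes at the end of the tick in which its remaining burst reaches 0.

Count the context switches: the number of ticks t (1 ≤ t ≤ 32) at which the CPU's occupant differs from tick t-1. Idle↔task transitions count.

t=0: queue=[A] q_used=0 → run A
t=1: queue=[A] q_used=1 → run A
t=2: queue=[A,B,D] q_used=0 → run A
t=3: queue=[A,B,D,E] q_used=1 → run A
t=4: queue=[B,D,E,A,G] q_used=0 → run B
t=5: queue=[B,D,E,A,G] q_used=1 → run B
t=6: queue=[D,E,A,G,B] q_used=0 → run D
t=7: queue=[D,E,A,G,B] q_used=1 → run D
t=8: queue=[E,A,G,B,D] q_used=0 → run E
t=9: queue=[E,A,G,B,D] q_used=1 → run E
t=10: queue=[A,G,B,D,E] q_used=0 → run A
t=11: queue=[A,G,B,D,E] q_used=1 → run A
t=12: queue=[G,B,D,E] q_used=0 → run G
t=13: queue=[G,B,D,E] q_used=1 → run G
t=14: queue=[B,D,E,G] q_used=0 → run B
t=15: queue=[B,D,E,G] q_used=1 → run B
t=16: queue=[D,E,G,B] q_used=0 → run D
t=17: queue=[D,E,G,B] q_used=1 → run D
t=18: queue=[E,G,B] q_used=0 → run E
t=19: queue=[E,G,B] q_used=1 → run E
t=20: queue=[G,B,E] q_used=0 → run G
t=21: queue=[G,B,E] q_used=1 → run G
t=22: queue=[B,E,G] q_used=0 → run B
t=23: queue=[B,E,G] q_used=1 → run B
t=24: queue=[E,G,B] q_used=0 → run E
t=25: queue=[E,G,B] q_used=1 → run E
t=26: queue=[G,B] q_used=0 → run G
t=27: queue=[G,B] q_used=1 → run G
t=28: queue=[B] q_used=0 → run B
t=29: (idle)
t=30: (idle)
t=31: (idle)
t=32: (idle)

context switches = 14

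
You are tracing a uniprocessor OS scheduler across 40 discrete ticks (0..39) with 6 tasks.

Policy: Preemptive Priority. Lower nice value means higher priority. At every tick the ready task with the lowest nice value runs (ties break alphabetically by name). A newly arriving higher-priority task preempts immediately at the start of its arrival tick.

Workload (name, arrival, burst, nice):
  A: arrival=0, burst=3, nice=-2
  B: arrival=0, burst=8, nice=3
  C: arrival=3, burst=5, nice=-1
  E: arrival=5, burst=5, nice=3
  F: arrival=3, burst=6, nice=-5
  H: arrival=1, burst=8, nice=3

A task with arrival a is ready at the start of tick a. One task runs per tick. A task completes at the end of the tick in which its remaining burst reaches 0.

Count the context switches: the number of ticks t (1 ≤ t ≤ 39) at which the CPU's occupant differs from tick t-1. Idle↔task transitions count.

t=0: ready={A,B} → run A
t=1: ready={A,B,H} → run A
t=2: ready={A,B,H} → run A
t=3: ready={B,C,F,H} → run F
t=4: ready={B,C,F,H} → run F
t=5: ready={B,C,E,F,H} → run F
t=6: ready={B,C,E,F,H} → run F
t=7: ready={B,C,E,F,H} → run F
t=8: ready={B,C,E,F,H} → run F
t=9: ready={B,C,E,H} → run C
t=10: ready={B,C,E,H} → run C
t=11: ready={B,C,E,H} → run C
t=12: ready={B,C,E,H} → run C
t=13: ready={B,C,E,H} → run C
t=14: ready={B,E,H} → run B
t=15: ready={B,E,H} → run B
t=16: ready={B,E,H} → run B
t=17: ready={B,E,H} → run B
t=18: ready={B,E,H} → run B
t=19: ready={B,E,H} → run B
t=20: ready={B,E,H} → run B
t=21: ready={B,E,H} → run B
t=22: ready={E,H} → run E
t=23: ready={E,H} → run E
t=24: ready={E,H} → run E
t=25: ready={E,H} → run E
t=26: ready={E,H} → run E
t=27: ready={H} → run H
t=28: ready={H} → run H
t=29: ready={H} → run H
t=30: ready={H} → run H
t=31: ready={H} → run H
t=32: ready={H} → run H
t=33: ready={H} → run H
t=34: ready={H} → run H
t=35: (idle)
t=36: (idle)
t=37: (idle)
t=38: (idle)
t=39: (idle)

context switches = 6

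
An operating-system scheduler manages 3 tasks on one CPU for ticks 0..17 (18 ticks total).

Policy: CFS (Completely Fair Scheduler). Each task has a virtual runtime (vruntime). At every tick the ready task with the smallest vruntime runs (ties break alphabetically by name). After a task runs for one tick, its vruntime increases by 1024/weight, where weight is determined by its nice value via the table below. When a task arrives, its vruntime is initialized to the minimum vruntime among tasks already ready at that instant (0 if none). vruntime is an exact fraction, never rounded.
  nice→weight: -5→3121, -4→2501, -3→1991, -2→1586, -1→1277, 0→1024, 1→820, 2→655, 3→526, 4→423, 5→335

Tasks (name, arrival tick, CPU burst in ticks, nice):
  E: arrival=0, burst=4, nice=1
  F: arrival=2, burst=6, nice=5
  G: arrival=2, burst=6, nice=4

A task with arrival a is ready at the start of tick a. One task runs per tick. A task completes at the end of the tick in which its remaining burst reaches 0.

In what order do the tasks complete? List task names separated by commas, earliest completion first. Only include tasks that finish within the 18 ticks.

t=0: vr[E=0] → run E
t=1: vr[E=256/205] → run E
t=2: vr[E=512/205 F=512/205 G=512/205] → run E
t=3: vr[E=768/205 F=512/205 G=512/205] → run F
t=4: vr[E=768/205 F=76288/13735 G=512/205] → run G
t=5: vr[E=768/205 F=76288/13735 G=426496/86715] → run E
t=6: vr[F=76288/13735 G=426496/86715] → run G
t=7: vr[F=76288/13735 G=636416/86715] → run F
t=8: vr[F=118272/13735 G=636416/86715] → run G
t=9: vr[F=118272/13735 G=282112/28905] → run F
t=10: vr[F=160256/13735 G=282112/28905] → run G
t=11: vr[F=160256/13735 G=1056256/86715] → run F
t=12: vr[F=40448/2747 G=1056256/86715] → run G
t=13: vr[F=40448/2747 G=1266176/86715] → run G
t=14: vr[F=40448/2747] → run F
t=15: vr[F=244224/13735] → run F
t=16: (idle)
t=17: (idle)

completion order = E, G, F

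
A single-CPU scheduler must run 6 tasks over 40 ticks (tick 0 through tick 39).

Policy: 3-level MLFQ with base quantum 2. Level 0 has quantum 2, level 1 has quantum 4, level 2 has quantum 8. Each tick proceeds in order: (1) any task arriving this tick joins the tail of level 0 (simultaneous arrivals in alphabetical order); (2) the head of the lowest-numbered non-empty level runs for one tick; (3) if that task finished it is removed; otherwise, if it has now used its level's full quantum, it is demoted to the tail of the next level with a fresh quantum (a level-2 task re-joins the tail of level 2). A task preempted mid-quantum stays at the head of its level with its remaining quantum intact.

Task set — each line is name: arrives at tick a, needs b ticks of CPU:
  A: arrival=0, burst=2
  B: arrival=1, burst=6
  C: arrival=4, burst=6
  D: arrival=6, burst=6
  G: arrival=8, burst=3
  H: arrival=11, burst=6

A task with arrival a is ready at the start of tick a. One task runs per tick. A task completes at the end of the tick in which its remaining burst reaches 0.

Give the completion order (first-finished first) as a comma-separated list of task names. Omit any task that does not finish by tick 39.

t=0: L0/L1/L2 = A/-/- → run A
t=1: L0/L1/L2 = AB/-/- → run A
t=2: L0/L1/L2 = B/-/- → run B
t=3: L0/L1/L2 = B/-/- → run B
t=4: L0/L1/L2 = C/B/- → run C
t=5: L0/L1/L2 = C/B/- → run C
t=6: L0/L1/L2 = D/BC/- → run D
t=7: L0/L1/L2 = D/BC/- → run D
t=8: L0/L1/L2 = G/BCD/- → run G
t=9: L0/L1/L2 = G/BCD/- → run G
t=10: L0/L1/L2 = -/BCDG/- → run B
t=11: L0/L1/L2 = H/BCDG/- → run H
t=12: L0/L1/L2 = H/BCDG/- → run H
t=13: L0/L1/L2 = -/BCDGH/- → run B
t=14: L0/L1/L2 = -/BCDGH/- → run B
t=15: L0/L1/L2 = -/BCDGH/- → run B
t=16: L0/L1/L2 = -/CDGH/- → run C
t=17: L0/L1/L2 = -/CDGH/- → run C
t=18: L0/L1/L2 = -/CDGH/- → run C
t=19: L0/L1/L2 = -/CDGH/- → run C
t=20: L0/L1/L2 = -/DGH/- → run D
t=21: L0/L1/L2 = -/DGH/- → run D
t=22: L0/L1/L2 = -/DGH/- → run D
t=23: L0/L1/L2 = -/DGH/- → run D
t=24: L0/L1/L2 = -/GH/- → run G
t=25: L0/L1/L2 = -/H/- → run H
t=26: L0/L1/L2 = -/H/- → run H
t=27: L0/L1/L2 = -/H/- → run H
t=28: L0/L1/L2 = -/H/- → run H
t=29: (idle)
t=30: (idle)
t=31: (idle)
t=32: (idle)
t=33: (idle)
t=34: (idle)
t=35: (idle)
t=36: (idle)
t=37: (idle)
t=38: (idle)
t=39: (idle)

completion order = A, B, C, D, G, H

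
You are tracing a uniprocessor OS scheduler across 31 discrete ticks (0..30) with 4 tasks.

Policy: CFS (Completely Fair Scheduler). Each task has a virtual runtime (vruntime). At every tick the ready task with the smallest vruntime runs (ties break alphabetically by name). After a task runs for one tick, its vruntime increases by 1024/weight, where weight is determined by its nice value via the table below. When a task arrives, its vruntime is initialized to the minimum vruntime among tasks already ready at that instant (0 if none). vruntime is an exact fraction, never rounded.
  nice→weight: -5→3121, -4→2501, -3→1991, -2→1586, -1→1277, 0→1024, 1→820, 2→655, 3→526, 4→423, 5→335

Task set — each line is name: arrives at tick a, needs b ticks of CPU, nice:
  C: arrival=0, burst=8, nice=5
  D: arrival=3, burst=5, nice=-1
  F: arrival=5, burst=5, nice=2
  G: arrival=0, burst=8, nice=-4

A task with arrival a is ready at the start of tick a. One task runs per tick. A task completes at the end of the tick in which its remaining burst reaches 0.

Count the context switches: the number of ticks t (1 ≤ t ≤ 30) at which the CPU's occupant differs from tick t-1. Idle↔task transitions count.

context switches = 18

t=0: vr[C=0 G=0] → run C
t=1: vr[C=1024/335 G=0] → run G
t=2: vr[C=1024/335 G=1024/2501] → run G
t=3: vr[C=1024/335 D=2048/2501 G=2048/2501] → run D
t=4: vr[C=1024/335 D=5176320/3193777 G=2048/2501] → run G
t=5: vr[C=1024/335 D=5176320/3193777 F=3072/2501 G=3072/2501] → run F
t=6: vr[C=1024/335 D=5176320/3193777 F=4573184/1638155 G=3072/2501] → run G
t=7: vr[C=1024/335 D=5176320/3193777 F=4573184/1638155 G=4096/2501] → run D
t=8: vr[C=1024/335 D=7737344/3193777 F=4573184/1638155 G=4096/2501] → run G
t=9: vr[C=1024/335 D=7737344/3193777 F=4573184/1638155 G=5120/2501] → run G
t=10: vr[C=1024/335 D=7737344/3193777 F=4573184/1638155 G=6144/2501] → run D
t=11: vr[C=1024/335 D=10298368/3193777 F=4573184/1638155 G=6144/2501] → run G
t=12: vr[C=1024/335 D=10298368/3193777 F=4573184/1638155 G=7168/2501] → run F
t=13: vr[C=1024/335 D=10298368/3193777 F=7134208/1638155 G=7168/2501] → run G
t=14: vr[C=1024/335 D=10298368/3193777 F=7134208/1638155] → run C
t=15: vr[C=2048/335 D=10298368/3193777 F=7134208/1638155] → run D
t=16: vr[C=2048/335 D=12859392/3193777 F=7134208/1638155] → run D
t=17: vr[C=2048/335 F=7134208/1638155] → run F
t=18: vr[C=2048/335 F=9695232/1638155] → run F
t=19: vr[C=2048/335 F=12256256/1638155] → run C
t=20: vr[C=3072/335 F=12256256/1638155] → run F
t=21: vr[C=3072/335] → run C
t=22: vr[C=4096/335] → run C
t=23: vr[C=1024/67] → run C
t=24: vr[C=6144/335] → run C
t=25: vr[C=7168/335] → run C
t=26: (idle)
t=27: (idle)
t=28: (idle)
t=29: (idle)
t=30: (idle)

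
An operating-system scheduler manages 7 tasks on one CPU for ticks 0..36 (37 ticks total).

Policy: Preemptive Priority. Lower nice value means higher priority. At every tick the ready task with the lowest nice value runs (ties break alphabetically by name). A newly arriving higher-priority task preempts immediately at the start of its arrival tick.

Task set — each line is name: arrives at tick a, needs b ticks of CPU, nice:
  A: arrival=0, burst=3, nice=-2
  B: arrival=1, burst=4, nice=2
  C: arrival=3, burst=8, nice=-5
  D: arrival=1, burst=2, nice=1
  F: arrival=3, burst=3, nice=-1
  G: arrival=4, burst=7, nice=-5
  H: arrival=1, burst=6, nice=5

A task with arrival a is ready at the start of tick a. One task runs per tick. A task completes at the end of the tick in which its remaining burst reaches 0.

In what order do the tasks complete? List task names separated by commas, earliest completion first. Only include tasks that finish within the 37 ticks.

t=0: ready={A} → run A
t=1: ready={A,B,D,H} → run A
t=2: ready={A,B,D,H} → run A
t=3: ready={B,C,D,F,H} → run C
t=4: ready={B,C,D,F,G,H} → run C
t=5: ready={B,C,D,F,G,H} → run C
t=6: ready={B,C,D,F,G,H} → run C
t=7: ready={B,C,D,F,G,H} → run C
t=8: ready={B,C,D,F,G,H} → run C
t=9: ready={B,C,D,F,G,H} → run C
t=10: ready={B,C,D,F,G,H} → run C
t=11: ready={B,D,F,G,H} → run G
t=12: ready={B,D,F,G,H} → run G
t=13: ready={B,D,F,G,H} → run G
t=14: ready={B,D,F,G,H} → run G
t=15: ready={B,D,F,G,H} → run G
t=16: ready={B,D,F,G,H} → run G
t=17: ready={B,D,F,G,H} → run G
t=18: ready={B,D,F,H} → run F
t=19: ready={B,D,F,H} → run F
t=20: ready={B,D,F,H} → run F
t=21: ready={B,D,H} → run D
t=22: ready={B,D,H} → run D
t=23: ready={B,H} → run B
t=24: ready={B,H} → run B
t=25: ready={B,H} → run B
t=26: ready={B,H} → run B
t=27: ready={H} → run H
t=28: ready={H} → run H
t=29: ready={H} → run H
t=30: ready={H} → run H
t=31: ready={H} → run H
t=32: ready={H} → run H
t=33: (idle)
t=34: (idle)
t=35: (idle)
t=36: (idle)

completion order = A, C, G, F, D, B, H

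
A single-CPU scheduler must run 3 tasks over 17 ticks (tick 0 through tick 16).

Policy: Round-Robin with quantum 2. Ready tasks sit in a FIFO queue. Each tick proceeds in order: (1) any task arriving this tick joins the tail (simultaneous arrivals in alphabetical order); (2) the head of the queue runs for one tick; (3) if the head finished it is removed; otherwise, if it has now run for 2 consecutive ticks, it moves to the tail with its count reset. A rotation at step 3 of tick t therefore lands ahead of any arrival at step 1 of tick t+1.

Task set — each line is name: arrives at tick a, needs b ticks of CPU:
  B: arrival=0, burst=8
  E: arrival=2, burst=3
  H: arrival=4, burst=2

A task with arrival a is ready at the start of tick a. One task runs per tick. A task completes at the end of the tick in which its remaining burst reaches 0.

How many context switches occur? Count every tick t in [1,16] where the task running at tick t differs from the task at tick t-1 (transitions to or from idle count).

context switches = 6

t=0: queue=[B] q_used=0 → run B
t=1: queue=[B] q_used=1 → run B
t=2: queue=[B,E] q_used=0 → run B
t=3: queue=[B,E] q_used=1 → run B
t=4: queue=[E,B,H] q_used=0 → run E
t=5: queue=[E,B,H] q_used=1 → run E
t=6: queue=[B,H,E] q_used=0 → run B
t=7: queue=[B,H,E] q_used=1 → run B
t=8: queue=[H,E,B] q_used=0 → run H
t=9: queue=[H,E,B] q_used=1 → run H
t=10: queue=[E,B] q_used=0 → run E
t=11: queue=[B] q_used=0 → run B
t=12: queue=[B] q_used=1 → run B
t=13: (idle)
t=14: (idle)
t=15: (idle)
t=16: (idle)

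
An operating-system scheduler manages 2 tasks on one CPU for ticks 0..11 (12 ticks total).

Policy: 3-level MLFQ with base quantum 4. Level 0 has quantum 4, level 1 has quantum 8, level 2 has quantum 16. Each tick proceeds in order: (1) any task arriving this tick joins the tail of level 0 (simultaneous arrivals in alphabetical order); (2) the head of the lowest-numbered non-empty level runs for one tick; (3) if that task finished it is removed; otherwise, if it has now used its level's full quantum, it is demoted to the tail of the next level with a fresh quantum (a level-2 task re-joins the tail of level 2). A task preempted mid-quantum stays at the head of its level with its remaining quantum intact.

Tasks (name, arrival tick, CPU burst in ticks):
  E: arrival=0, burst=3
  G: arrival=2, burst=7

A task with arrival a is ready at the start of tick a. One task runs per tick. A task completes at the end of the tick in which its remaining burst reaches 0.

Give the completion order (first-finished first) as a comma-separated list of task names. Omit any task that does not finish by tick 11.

completion order = E, G

t=0: L0/L1/L2 = E/-/- → run E
t=1: L0/L1/L2 = E/-/- → run E
t=2: L0/L1/L2 = EG/-/- → run E
t=3: L0/L1/L2 = G/-/- → run G
t=4: L0/L1/L2 = G/-/- → run G
t=5: L0/L1/L2 = G/-/- → run G
t=6: L0/L1/L2 = G/-/- → run G
t=7: L0/L1/L2 = -/G/- → run G
t=8: L0/L1/L2 = -/G/- → run G
t=9: L0/L1/L2 = -/G/- → run G
t=10: (idle)
t=11: (idle)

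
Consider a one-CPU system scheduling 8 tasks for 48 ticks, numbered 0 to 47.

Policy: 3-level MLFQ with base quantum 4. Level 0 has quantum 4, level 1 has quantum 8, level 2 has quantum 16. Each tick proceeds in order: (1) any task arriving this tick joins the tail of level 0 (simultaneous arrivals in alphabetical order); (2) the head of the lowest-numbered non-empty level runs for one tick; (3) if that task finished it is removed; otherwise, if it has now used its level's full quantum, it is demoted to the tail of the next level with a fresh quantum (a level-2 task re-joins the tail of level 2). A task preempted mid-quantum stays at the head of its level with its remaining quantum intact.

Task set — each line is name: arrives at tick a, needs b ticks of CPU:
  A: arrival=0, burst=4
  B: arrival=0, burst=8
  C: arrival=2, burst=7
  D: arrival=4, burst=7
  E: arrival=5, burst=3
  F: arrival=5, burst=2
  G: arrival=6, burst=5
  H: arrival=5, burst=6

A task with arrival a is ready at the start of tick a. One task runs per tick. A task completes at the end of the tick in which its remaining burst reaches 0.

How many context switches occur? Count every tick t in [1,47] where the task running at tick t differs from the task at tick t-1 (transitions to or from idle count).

t=0: L0/L1/L2 = AB/-/- → run A
t=1: L0/L1/L2 = AB/-/- → run A
t=2: L0/L1/L2 = ABC/-/- → run A
t=3: L0/L1/L2 = ABC/-/- → run A
t=4: L0/L1/L2 = BCD/-/- → run B
t=5: L0/L1/L2 = BCDEFH/-/- → run B
t=6: L0/L1/L2 = BCDEFHG/-/- → run B
t=7: L0/L1/L2 = BCDEFHG/-/- → run B
t=8: L0/L1/L2 = CDEFHG/B/- → run C
t=9: L0/L1/L2 = CDEFHG/B/- → run C
t=10: L0/L1/L2 = CDEFHG/B/- → run C
t=11: L0/L1/L2 = CDEFHG/B/- → run C
t=12: L0/L1/L2 = DEFHG/BC/- → run D
t=13: L0/L1/L2 = DEFHG/BC/- → run D
t=14: L0/L1/L2 = DEFHG/BC/- → run D
t=15: L0/L1/L2 = DEFHG/BC/- → run D
t=16: L0/L1/L2 = EFHG/BCD/- → run E
t=17: L0/L1/L2 = EFHG/BCD/- → run E
t=18: L0/L1/L2 = EFHG/BCD/- → run E
t=19: L0/L1/L2 = FHG/BCD/- → run F
t=20: L0/L1/L2 = FHG/BCD/- → run F
t=21: L0/L1/L2 = HG/BCD/- → run H
t=22: L0/L1/L2 = HG/BCD/- → run H
t=23: L0/L1/L2 = HG/BCD/- → run H
t=24: L0/L1/L2 = HG/BCD/- → run H
t=25: L0/L1/L2 = G/BCDH/- → run G
t=26: L0/L1/L2 = G/BCDH/- → run G
t=27: L0/L1/L2 = G/BCDH/- → run G
t=28: L0/L1/L2 = G/BCDH/- → run G
t=29: L0/L1/L2 = -/BCDHG/- → run B
t=30: L0/L1/L2 = -/BCDHG/- → run B
t=31: L0/L1/L2 = -/BCDHG/- → run B
t=32: L0/L1/L2 = -/BCDHG/- → run B
t=33: L0/L1/L2 = -/CDHG/- → run C
t=34: L0/L1/L2 = -/CDHG/- → run C
t=35: L0/L1/L2 = -/CDHG/- → run C
t=36: L0/L1/L2 = -/DHG/- → run D
t=37: L0/L1/L2 = -/DHG/- → run D
t=38: L0/L1/L2 = -/DHG/- → run D
t=39: L0/L1/L2 = -/HG/- → run H
t=40: L0/L1/L2 = -/HG/- → run H
t=41: L0/L1/L2 = -/G/- → run G
t=42: (idle)
t=43: (idle)
t=44: (idle)
t=45: (idle)
t=46: (idle)
t=47: (idle)

context switches = 13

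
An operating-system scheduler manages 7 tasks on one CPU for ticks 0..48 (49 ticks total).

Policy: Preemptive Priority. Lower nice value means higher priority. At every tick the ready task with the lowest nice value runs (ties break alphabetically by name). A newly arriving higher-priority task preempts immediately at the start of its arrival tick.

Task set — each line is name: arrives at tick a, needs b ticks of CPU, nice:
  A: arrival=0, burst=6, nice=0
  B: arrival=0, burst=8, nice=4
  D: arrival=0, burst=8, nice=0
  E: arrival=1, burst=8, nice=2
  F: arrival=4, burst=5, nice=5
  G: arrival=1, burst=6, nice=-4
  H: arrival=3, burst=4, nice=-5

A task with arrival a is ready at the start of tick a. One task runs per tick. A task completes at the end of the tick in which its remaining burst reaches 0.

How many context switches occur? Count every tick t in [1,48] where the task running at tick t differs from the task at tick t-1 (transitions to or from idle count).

context switches = 9

t=0: ready={A,B,D} → run A
t=1: ready={A,B,D,E,G} → run G
t=2: ready={A,B,D,E,G} → run G
t=3: ready={A,B,D,E,G,H} → run H
t=4: ready={A,B,D,E,F,G,H} → run H
t=5: ready={A,B,D,E,F,G,H} → run H
t=6: ready={A,B,D,E,F,G,H} → run H
t=7: ready={A,B,D,E,F,G} → run G
t=8: ready={A,B,D,E,F,G} → run G
t=9: ready={A,B,D,E,F,G} → run G
t=10: ready={A,B,D,E,F,G} → run G
t=11: ready={A,B,D,E,F} → run A
t=12: ready={A,B,D,E,F} → run A
t=13: ready={A,B,D,E,F} → run A
t=14: ready={A,B,D,E,F} → run A
t=15: ready={A,B,D,E,F} → run A
t=16: ready={B,D,E,F} → run D
t=17: ready={B,D,E,F} → run D
t=18: ready={B,D,E,F} → run D
t=19: ready={B,D,E,F} → run D
t=20: ready={B,D,E,F} → run D
t=21: ready={B,D,E,F} → run D
t=22: ready={B,D,E,F} → run D
t=23: ready={B,D,E,F} → run D
t=24: ready={B,E,F} → run E
t=25: ready={B,E,F} → run E
t=26: ready={B,E,F} → run E
t=27: ready={B,E,F} → run E
t=28: ready={B,E,F} → run E
t=29: ready={B,E,F} → run E
t=30: ready={B,E,F} → run E
t=31: ready={B,E,F} → run E
t=32: ready={B,F} → run B
t=33: ready={B,F} → run B
t=34: ready={B,F} → run B
t=35: ready={B,F} → run B
t=36: ready={B,F} → run B
t=37: ready={B,F} → run B
t=38: ready={B,F} → run B
t=39: ready={B,F} → run B
t=40: ready={F} → run F
t=41: ready={F} → run F
t=42: ready={F} → run F
t=43: ready={F} → run F
t=44: ready={F} → run F
t=45: (idle)
t=46: (idle)
t=47: (idle)
t=48: (idle)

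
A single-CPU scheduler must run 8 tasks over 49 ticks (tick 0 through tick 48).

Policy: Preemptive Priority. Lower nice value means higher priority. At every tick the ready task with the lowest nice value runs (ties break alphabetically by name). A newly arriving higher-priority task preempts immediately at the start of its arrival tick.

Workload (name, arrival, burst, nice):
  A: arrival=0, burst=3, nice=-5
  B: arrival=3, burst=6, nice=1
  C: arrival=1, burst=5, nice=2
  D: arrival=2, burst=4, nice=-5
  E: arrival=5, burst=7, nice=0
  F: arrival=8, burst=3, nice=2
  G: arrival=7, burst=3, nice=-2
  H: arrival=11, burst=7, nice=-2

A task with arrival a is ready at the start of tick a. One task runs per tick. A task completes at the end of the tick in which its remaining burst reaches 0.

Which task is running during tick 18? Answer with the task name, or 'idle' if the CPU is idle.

t=0: ready={A} → run A
t=1: ready={A,C} → run A
t=2: ready={A,C,D} → run A
t=3: ready={B,C,D} → run D
t=4: ready={B,C,D} → run D
t=5: ready={B,C,D,E} → run D
t=6: ready={B,C,D,E} → run D
t=7: ready={B,C,E,G} → run G
t=8: ready={B,C,E,F,G} → run G
t=9: ready={B,C,E,F,G} → run G
t=10: ready={B,C,E,F} → run E
t=11: ready={B,C,E,F,H} → run H
t=12: ready={B,C,E,F,H} → run H
t=13: ready={B,C,E,F,H} → run H
t=14: ready={B,C,E,F,H} → run H
t=15: ready={B,C,E,F,H} → run H
t=16: ready={B,C,E,F,H} → run H
t=17: ready={B,C,E,F,H} → run H
t=18: ready={B,C,E,F} → run E
t=19: ready={B,C,E,F} → run E
t=20: ready={B,C,E,F} → run E
t=21: ready={B,C,E,F} → run E
t=22: ready={B,C,E,F} → run E
t=23: ready={B,C,E,F} → run E
t=24: ready={B,C,F} → run B
t=25: ready={B,C,F} → run B
t=26: ready={B,C,F} → run B
t=27: ready={B,C,F} → run B
t=28: ready={B,C,F} → run B
t=29: ready={B,C,F} → run B
t=30: ready={C,F} → run C
t=31: ready={C,F} → run C
t=32: ready={C,F} → run C
t=33: ready={C,F} → run C
t=34: ready={C,F} → run C
t=35: ready={F} → run F
t=36: ready={F} → run F
t=37: ready={F} → run F
t=38: (idle)
t=39: (idle)
t=40: (idle)
t=41: (idle)
t=42: (idle)
t=43: (idle)
t=44: (idle)
t=45: (idle)
t=46: (idle)
t=47: (idle)
t=48: (idle)

running at tick 18 = E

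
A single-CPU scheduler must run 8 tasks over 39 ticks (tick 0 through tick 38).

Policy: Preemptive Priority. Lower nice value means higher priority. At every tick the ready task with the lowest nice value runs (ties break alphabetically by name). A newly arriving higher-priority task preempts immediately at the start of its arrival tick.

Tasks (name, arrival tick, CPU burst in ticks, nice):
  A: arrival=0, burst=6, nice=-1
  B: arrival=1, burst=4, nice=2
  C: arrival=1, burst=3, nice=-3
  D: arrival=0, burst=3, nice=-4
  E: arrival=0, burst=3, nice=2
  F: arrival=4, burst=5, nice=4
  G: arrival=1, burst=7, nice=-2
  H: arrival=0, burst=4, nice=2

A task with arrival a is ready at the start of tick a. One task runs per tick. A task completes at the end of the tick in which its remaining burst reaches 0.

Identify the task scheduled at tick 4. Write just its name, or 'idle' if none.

running at tick 4 = C

t=0: ready={A,D,E,H} → run D
t=1: ready={A,B,C,D,E,G,H} → run D
t=2: ready={A,B,C,D,E,G,H} → run D
t=3: ready={A,B,C,E,G,H} → run C
t=4: ready={A,B,C,E,F,G,H} → run C
t=5: ready={A,B,C,E,F,G,H} → run C
t=6: ready={A,B,E,F,G,H} → run G
t=7: ready={A,B,E,F,G,H} → run G
t=8: ready={A,B,E,F,G,H} → run G
t=9: ready={A,B,E,F,G,H} → run G
t=10: ready={A,B,E,F,G,H} → run G
t=11: ready={A,B,E,F,G,H} → run G
t=12: ready={A,B,E,F,G,H} → run G
t=13: ready={A,B,E,F,H} → run A
t=14: ready={A,B,E,F,H} → run A
t=15: ready={A,B,E,F,H} → run A
t=16: ready={A,B,E,F,H} → run A
t=17: ready={A,B,E,F,H} → run A
t=18: ready={A,B,E,F,H} → run A
t=19: ready={B,E,F,H} → run B
t=20: ready={B,E,F,H} → run B
t=21: ready={B,E,F,H} → run B
t=22: ready={B,E,F,H} → run B
t=23: ready={E,F,H} → run E
t=24: ready={E,F,H} → run E
t=25: ready={E,F,H} → run E
t=26: ready={F,H} → run H
t=27: ready={F,H} → run H
t=28: ready={F,H} → run H
t=29: ready={F,H} → run H
t=30: ready={F} → run F
t=31: ready={F} → run F
t=32: ready={F} → run F
t=33: ready={F} → run F
t=34: ready={F} → run F
t=35: (idle)
t=36: (idle)
t=37: (idle)
t=38: (idle)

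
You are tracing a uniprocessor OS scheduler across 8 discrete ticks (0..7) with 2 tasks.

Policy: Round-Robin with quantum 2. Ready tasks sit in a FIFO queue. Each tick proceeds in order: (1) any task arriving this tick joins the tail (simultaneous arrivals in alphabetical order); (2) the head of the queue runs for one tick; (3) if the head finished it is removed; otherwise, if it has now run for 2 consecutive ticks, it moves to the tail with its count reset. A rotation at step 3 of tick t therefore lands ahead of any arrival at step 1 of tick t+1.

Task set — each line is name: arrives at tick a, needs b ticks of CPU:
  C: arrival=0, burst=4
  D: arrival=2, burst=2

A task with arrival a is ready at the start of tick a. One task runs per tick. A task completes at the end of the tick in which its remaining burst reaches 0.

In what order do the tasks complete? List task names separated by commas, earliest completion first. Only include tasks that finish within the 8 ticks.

t=0: queue=[C] q_used=0 → run C
t=1: queue=[C] q_used=1 → run C
t=2: queue=[C,D] q_used=0 → run C
t=3: queue=[C,D] q_used=1 → run C
t=4: queue=[D] q_used=0 → run D
t=5: queue=[D] q_used=1 → run D
t=6: (idle)
t=7: (idle)

completion order = C, D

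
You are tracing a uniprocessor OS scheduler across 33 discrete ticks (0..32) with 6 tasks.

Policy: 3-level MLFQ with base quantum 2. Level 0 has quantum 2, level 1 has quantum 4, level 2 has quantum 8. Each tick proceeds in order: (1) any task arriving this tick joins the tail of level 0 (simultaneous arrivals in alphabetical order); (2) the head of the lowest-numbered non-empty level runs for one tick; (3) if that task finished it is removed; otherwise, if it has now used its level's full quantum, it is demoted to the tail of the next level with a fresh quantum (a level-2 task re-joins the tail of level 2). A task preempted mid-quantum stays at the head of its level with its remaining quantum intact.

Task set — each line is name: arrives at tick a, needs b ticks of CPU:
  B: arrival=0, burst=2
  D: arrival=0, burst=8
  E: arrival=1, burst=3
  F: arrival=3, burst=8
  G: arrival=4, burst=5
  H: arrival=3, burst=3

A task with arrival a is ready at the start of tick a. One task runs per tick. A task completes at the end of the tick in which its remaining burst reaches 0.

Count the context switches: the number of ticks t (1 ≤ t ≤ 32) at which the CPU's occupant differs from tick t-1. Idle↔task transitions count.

context switches = 13

t=0: L0/L1/L2 = BD/-/- → run B
t=1: L0/L1/L2 = BDE/-/- → run B
t=2: L0/L1/L2 = DE/-/- → run D
t=3: L0/L1/L2 = DEFH/-/- → run D
t=4: L0/L1/L2 = EFHG/D/- → run E
t=5: L0/L1/L2 = EFHG/D/- → run E
t=6: L0/L1/L2 = FHG/DE/- → run F
t=7: L0/L1/L2 = FHG/DE/- → run F
t=8: L0/L1/L2 = HG/DEF/- → run H
t=9: L0/L1/L2 = HG/DEF/- → run H
t=10: L0/L1/L2 = G/DEFH/- → run G
t=11: L0/L1/L2 = G/DEFH/- → run G
t=12: L0/L1/L2 = -/DEFHG/- → run D
t=13: L0/L1/L2 = -/DEFHG/- → run D
t=14: L0/L1/L2 = -/DEFHG/- → run D
t=15: L0/L1/L2 = -/DEFHG/- → run D
t=16: L0/L1/L2 = -/EFHG/D → run E
t=17: L0/L1/L2 = -/FHG/D → run F
t=18: L0/L1/L2 = -/FHG/D → run F
t=19: L0/L1/L2 = -/FHG/D → run F
t=20: L0/L1/L2 = -/FHG/D → run F
t=21: L0/L1/L2 = -/HG/DF → run H
t=22: L0/L1/L2 = -/G/DF → run G
t=23: L0/L1/L2 = -/G/DF → run G
t=24: L0/L1/L2 = -/G/DF → run G
t=25: L0/L1/L2 = -/-/DF → run D
t=26: L0/L1/L2 = -/-/DF → run D
t=27: L0/L1/L2 = -/-/F → run F
t=28: L0/L1/L2 = -/-/F → run F
t=29: (idle)
t=30: (idle)
t=31: (idle)
t=32: (idle)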